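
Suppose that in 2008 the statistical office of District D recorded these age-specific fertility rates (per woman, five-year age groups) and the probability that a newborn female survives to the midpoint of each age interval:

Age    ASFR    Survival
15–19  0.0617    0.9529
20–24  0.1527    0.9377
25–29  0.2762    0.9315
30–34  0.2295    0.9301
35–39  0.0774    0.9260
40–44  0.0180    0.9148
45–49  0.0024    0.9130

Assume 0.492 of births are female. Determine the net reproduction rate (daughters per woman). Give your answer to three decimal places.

1.877

Proportion female at birth = 0.492.
Survival-weighted fertility by age (5·fₓ·Sₓ):
  15–19: 5 × 0.0617 × 0.9529 = 0.29397
  20–24: 5 × 0.1527 × 0.9377 = 0.71593
  25–29: 5 × 0.2762 × 0.9315 = 1.28640
  30–34: 5 × 0.2295 × 0.9301 = 1.06729
  35–39: 5 × 0.0774 × 0.9260 = 0.35836
  40–44: 5 × 0.0180 × 0.9148 = 0.08233
  45–49: 5 × 0.0024 × 0.9130 = 0.01096
Sum = 3.81524
NRR = 0.492 × 3.81524 = 1.87710
NRR > 1, so each generation more than replaces itself.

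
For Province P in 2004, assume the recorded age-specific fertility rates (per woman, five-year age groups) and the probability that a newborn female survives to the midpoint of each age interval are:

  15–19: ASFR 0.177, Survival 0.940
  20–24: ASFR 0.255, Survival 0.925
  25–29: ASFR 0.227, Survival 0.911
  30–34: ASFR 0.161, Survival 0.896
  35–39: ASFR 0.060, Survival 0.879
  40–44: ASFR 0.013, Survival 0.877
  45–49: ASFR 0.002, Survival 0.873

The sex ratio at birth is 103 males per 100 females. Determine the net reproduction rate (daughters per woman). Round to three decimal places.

2.018

Proportion female at birth = 100 / (100 + 103) = 0.49261.
Each age group contributes 5 × ASFR × survival:
  15–19: 5 × 0.177 × 0.940 = 0.83190
  20–24: 5 × 0.255 × 0.925 = 1.17938
  25–29: 5 × 0.227 × 0.911 = 1.03399
  30–34: 5 × 0.161 × 0.896 = 0.72128
  35–39: 5 × 0.060 × 0.879 = 0.26370
  40–44: 5 × 0.013 × 0.877 = 0.05701
  45–49: 5 × 0.002 × 0.873 = 0.00873
Sum = 4.09599
NRR = 0.49261 × 4.09599 = 2.01773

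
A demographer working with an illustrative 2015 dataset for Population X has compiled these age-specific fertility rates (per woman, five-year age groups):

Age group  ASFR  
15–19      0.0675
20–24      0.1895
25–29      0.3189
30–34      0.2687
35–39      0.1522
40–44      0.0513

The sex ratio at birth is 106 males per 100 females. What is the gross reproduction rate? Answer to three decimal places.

2.544

Proportion female at birth = 100 / (100 + 106) = 0.48544.
Sum of ASFRs = 0.0675 + 0.1895 + 0.3189 + 0.2687 + 0.1522 + 0.0513 = 1.0481
TFR = 5 × 1.0481 = 5.2405
GRR = 0.48544 × 5.2405 = 2.54395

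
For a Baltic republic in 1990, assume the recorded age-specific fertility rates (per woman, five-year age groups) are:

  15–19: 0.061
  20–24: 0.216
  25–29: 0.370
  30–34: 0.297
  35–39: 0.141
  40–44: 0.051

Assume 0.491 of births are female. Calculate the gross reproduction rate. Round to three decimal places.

2.789

Proportion female at birth = 0.491.
Sum of ASFRs = 0.061 + 0.216 + 0.370 + 0.297 + 0.141 + 0.051 = 1.136
TFR = 5 × 1.136 = 5.68
GRR = 0.491 × 5.68 = 2.78888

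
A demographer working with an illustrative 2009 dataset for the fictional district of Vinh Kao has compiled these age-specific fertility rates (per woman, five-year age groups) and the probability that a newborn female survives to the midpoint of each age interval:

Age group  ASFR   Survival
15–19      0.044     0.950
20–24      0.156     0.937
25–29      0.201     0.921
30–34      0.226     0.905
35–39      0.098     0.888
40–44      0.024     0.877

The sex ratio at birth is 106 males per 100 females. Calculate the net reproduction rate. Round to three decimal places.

Proportion female at birth = 100 / (100 + 106) = 0.48544.
Each age group contributes 5 × ASFR × survival:
  15–19: 5 × 0.044 × 0.950 = 0.20900
  20–24: 5 × 0.156 × 0.937 = 0.73086
  25–29: 5 × 0.201 × 0.921 = 0.92561
  30–34: 5 × 0.226 × 0.905 = 1.02265
  35–39: 5 × 0.098 × 0.888 = 0.43512
  40–44: 5 × 0.024 × 0.877 = 0.10524
Sum = 3.42848
NRR = 0.48544 × 3.42848 = 1.66432

1.664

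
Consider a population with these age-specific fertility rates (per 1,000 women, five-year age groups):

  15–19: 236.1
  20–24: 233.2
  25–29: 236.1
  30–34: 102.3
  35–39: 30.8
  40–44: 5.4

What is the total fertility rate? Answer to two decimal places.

Sum of ASFRs = 236.1 + 233.2 + 236.1 + 102.3 + 30.8 + 5.4 = 843.9
TFR = 5 × 843.9 / 1000 = 4.2195

4.22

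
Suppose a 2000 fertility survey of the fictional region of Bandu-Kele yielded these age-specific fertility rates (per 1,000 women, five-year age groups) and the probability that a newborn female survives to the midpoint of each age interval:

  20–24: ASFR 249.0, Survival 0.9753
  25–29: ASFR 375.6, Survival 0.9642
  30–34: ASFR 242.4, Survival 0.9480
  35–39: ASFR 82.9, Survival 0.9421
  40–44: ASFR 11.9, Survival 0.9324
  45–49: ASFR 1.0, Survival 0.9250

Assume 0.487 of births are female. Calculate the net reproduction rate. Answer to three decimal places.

Proportion female at birth = 0.487.
Per-age-group product (5 × ASFR × survival probability):
  20–24: 5 × 249.0/1000 × 0.9753 = 1.21425
  25–29: 5 × 375.6/1000 × 0.9642 = 1.81077
  30–34: 5 × 242.4/1000 × 0.9480 = 1.14898
  35–39: 5 × 82.9/1000 × 0.9421 = 0.39050
  40–44: 5 × 11.9/1000 × 0.9324 = 0.05548
  45–49: 5 × 1.0/1000 × 0.9250 = 0.00463
Sum = 4.62461
NRR = 0.487 × 4.62461 = 2.25219
With NRR above 1 the population is above replacement fertility.

2.252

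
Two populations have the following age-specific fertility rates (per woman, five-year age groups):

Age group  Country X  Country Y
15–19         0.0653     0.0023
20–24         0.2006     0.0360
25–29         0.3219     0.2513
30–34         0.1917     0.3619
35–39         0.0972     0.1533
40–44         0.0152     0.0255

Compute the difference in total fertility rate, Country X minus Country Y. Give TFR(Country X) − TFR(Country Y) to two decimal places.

0.31

Country X:
  Sum of ASFRs = 0.0653 + 0.2006 + 0.3219 + 0.1917 + 0.0972 + 0.0152 = 0.8919
  TFR = 5 × 0.8919 = 4.4595
Country Y:
  Sum of ASFRs = 0.0023 + 0.0360 + 0.2513 + 0.3619 + 0.1533 + 0.0255 = 0.8303
  TFR = 5 × 0.8303 = 4.1515
Difference = 4.4595 − 4.1515 = 0.308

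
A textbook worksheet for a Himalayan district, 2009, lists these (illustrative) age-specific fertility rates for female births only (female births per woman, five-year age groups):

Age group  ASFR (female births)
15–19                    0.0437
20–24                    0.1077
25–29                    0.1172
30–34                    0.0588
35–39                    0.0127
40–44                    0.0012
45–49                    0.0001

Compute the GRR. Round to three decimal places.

1.707

Sum of female ASFRs = 0.0437 + 0.1077 + 0.1172 + 0.0588 + 0.0127 + 0.0012 + 0.0001 = 0.3414
GRR = 5 × 0.3414 = 1.707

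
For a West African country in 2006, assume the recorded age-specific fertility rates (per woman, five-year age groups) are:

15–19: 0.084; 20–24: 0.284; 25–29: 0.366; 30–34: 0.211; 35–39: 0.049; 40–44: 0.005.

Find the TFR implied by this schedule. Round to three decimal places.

Sum of ASFRs = 0.084 + 0.284 + 0.366 + 0.211 + 0.049 + 0.005 = 0.999
TFR = 5 × 0.999 = 4.995

4.995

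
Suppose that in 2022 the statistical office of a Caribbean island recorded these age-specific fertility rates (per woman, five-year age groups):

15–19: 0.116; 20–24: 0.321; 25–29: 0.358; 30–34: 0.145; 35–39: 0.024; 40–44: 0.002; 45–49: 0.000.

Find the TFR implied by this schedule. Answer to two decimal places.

Sum of ASFRs = 0.116 + 0.321 + 0.358 + 0.145 + 0.024 + 0.002 + 0.000 = 0.966
TFR = 5 × 0.966 = 4.83

4.83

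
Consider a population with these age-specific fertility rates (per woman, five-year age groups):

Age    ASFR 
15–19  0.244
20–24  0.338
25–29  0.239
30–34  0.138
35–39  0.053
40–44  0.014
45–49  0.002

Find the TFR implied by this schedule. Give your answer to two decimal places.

5.14

Sum of ASFRs = 0.244 + 0.338 + 0.239 + 0.138 + 0.053 + 0.014 + 0.002 = 1.028
TFR = 5 × 1.028 = 5.14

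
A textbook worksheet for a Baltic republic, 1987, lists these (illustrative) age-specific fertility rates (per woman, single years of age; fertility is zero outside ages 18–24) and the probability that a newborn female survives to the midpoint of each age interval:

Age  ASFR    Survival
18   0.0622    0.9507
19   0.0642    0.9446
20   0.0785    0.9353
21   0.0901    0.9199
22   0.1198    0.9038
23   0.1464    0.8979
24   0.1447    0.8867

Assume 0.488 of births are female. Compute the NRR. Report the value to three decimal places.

Proportion female at birth = 0.488.
Each age group contributes 1 × ASFR × survival:
  18: 1 × 0.0622 × 0.9507 = 0.05913
  19: 1 × 0.0642 × 0.9446 = 0.06064
  20: 1 × 0.0785 × 0.9353 = 0.07342
  21: 1 × 0.0901 × 0.9199 = 0.08288
  22: 1 × 0.1198 × 0.9038 = 0.10828
  23: 1 × 0.1464 × 0.8979 = 0.13145
  24: 1 × 0.1447 × 0.8867 = 0.12831
Sum = 0.64411
NRR = 0.488 × 0.64411 = 0.31433

0.314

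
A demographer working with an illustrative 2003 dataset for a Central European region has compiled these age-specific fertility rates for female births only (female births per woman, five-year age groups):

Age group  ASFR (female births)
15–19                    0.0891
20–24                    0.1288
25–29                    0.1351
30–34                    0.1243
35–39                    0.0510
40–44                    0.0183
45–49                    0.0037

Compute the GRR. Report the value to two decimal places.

2.75

Sum of female ASFRs = 0.0891 + 0.1288 + 0.1351 + 0.1243 + 0.0510 + 0.0183 + 0.0037 = 0.5503
GRR = 5 × 0.5503 = 2.7515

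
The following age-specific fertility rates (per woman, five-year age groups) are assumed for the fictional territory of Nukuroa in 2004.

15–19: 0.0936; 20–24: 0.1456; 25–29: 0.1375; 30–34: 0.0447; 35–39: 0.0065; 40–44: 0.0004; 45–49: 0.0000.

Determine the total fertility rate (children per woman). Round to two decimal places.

2.14

Sum of ASFRs = 0.0936 + 0.1456 + 0.1375 + 0.0447 + 0.0065 + 0.0004 + 0.0000 = 0.4283
TFR = 5 × 0.4283 = 2.1415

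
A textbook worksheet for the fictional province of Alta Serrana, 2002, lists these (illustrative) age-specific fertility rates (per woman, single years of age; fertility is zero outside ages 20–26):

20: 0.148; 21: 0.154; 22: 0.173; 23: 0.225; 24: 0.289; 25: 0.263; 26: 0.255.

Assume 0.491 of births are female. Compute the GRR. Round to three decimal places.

Proportion female at birth = 0.491.
Sum of ASFRs = 0.148 + 0.154 + 0.173 + 0.225 + 0.289 + 0.263 + 0.255 = 1.507
TFR = 1.507
GRR = 0.491 × 1.507 = 0.73994

0.740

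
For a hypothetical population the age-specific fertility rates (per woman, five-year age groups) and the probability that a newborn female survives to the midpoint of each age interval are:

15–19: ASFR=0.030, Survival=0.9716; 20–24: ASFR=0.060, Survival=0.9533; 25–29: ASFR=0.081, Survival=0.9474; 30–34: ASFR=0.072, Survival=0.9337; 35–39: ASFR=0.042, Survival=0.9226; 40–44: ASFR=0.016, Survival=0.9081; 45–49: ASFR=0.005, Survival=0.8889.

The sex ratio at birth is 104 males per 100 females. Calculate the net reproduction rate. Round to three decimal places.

Proportion female at birth = 100 / (100 + 104) = 0.49020.
Survival-weighted fertility by age (5·fₓ·Sₓ):
  15–19: 5 × 0.030 × 0.9716 = 0.14574
  20–24: 5 × 0.060 × 0.9533 = 0.28599
  25–29: 5 × 0.081 × 0.9474 = 0.38370
  30–34: 5 × 0.072 × 0.9337 = 0.33613
  35–39: 5 × 0.042 × 0.9226 = 0.19375
  40–44: 5 × 0.016 × 0.9081 = 0.07265
  45–49: 5 × 0.005 × 0.8889 = 0.02222
Sum = 1.44018
NRR = 0.49020 × 1.44018 = 0.70598

0.706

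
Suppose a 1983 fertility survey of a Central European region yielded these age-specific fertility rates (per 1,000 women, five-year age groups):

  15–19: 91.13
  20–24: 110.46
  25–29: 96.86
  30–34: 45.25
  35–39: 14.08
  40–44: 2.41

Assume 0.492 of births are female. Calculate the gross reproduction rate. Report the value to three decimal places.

Proportion female at birth = 0.492.
Sum of ASFRs = 91.13 + 110.46 + 96.86 + 45.25 + 14.08 + 2.41 = 360.19
TFR = 5 × 360.19 / 1000 = 1.80095
GRR = 0.492 × 1.80095 = 0.88607

0.886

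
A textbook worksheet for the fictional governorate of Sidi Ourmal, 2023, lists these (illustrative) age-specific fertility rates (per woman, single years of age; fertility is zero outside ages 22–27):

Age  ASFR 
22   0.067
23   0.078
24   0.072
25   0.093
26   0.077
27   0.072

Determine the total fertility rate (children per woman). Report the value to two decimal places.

0.46

Sum of ASFRs = 0.067 + 0.078 + 0.072 + 0.093 + 0.077 + 0.072 = 0.459
TFR = 0.459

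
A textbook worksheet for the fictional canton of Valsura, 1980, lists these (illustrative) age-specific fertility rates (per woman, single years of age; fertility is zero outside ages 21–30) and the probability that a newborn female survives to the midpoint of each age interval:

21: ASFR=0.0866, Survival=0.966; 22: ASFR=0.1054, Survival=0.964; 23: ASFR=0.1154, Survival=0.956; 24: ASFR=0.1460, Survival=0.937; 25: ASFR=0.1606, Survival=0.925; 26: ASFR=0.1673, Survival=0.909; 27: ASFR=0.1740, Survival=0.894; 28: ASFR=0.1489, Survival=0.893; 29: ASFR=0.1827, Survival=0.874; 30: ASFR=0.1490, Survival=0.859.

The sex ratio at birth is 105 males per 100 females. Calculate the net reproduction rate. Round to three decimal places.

0.639

Proportion female at birth = 100 / (100 + 105) = 0.48780.
Survival-weighted fertility by age (1·fₓ·Sₓ):
  21: 1 × 0.0866 × 0.966 = 0.08366
  22: 1 × 0.1054 × 0.964 = 0.10161
  23: 1 × 0.1154 × 0.956 = 0.11032
  24: 1 × 0.1460 × 0.937 = 0.13680
  25: 1 × 0.1606 × 0.925 = 0.14856
  26: 1 × 0.1673 × 0.909 = 0.15208
  27: 1 × 0.1740 × 0.894 = 0.15556
  28: 1 × 0.1489 × 0.893 = 0.13297
  29: 1 × 0.1827 × 0.874 = 0.15968
  30: 1 × 0.1490 × 0.859 = 0.12799
Sum = 1.30923
NRR = 0.48780 × 1.30923 = 0.63864
An NRR under 1 implies long-run decline under these rates.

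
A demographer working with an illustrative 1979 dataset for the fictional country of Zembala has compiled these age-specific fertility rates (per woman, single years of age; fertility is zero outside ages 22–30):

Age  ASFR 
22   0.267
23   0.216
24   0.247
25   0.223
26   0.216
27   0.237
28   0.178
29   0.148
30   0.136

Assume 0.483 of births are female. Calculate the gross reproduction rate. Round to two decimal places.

0.90

Proportion female at birth = 0.483.
Sum of ASFRs = 0.267 + 0.216 + 0.247 + 0.223 + 0.216 + 0.237 + 0.178 + 0.148 + 0.136 = 1.868
TFR = 1.868
GRR = 0.483 × 1.868 = 0.90224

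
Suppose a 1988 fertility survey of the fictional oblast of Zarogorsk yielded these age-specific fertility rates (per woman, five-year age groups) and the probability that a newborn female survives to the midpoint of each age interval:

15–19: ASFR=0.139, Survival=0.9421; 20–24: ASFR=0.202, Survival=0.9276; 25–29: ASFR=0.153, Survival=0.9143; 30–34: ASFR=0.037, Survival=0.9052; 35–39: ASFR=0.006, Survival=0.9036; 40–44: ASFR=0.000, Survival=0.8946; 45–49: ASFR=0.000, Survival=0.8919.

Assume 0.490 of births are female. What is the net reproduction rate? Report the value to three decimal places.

Proportion female at birth = 0.490.
Per-age-group product (5 × ASFR × survival probability):
  15–19: 5 × 0.139 × 0.9421 = 0.65476
  20–24: 5 × 0.202 × 0.9276 = 0.93688
  25–29: 5 × 0.153 × 0.9143 = 0.69944
  30–34: 5 × 0.037 × 0.9052 = 0.16746
  35–39: 5 × 0.006 × 0.9036 = 0.02711
  40–44: 5 × 0.000 × 0.8946 = 0.00000
  45–49: 5 × 0.000 × 0.8919 = 0.00000
Sum = 2.48565
NRR = 0.490 × 2.48565 = 1.21797
With NRR above 1 the population is above replacement fertility.

1.218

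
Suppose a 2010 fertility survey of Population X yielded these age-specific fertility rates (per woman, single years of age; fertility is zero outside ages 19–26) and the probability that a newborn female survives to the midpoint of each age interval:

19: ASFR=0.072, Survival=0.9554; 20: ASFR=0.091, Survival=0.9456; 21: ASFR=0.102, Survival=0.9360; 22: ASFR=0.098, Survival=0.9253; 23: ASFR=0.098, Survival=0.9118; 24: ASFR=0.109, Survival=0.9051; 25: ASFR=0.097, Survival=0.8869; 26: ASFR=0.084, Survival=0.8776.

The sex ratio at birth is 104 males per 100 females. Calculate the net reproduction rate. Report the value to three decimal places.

Proportion female at birth = 100 / (100 + 104) = 0.49020.
Per-age-group product (1 × ASFR × survival probability):
  19: 1 × 0.072 × 0.9554 = 0.06879
  20: 1 × 0.091 × 0.9456 = 0.08605
  21: 1 × 0.102 × 0.9360 = 0.09547
  22: 1 × 0.098 × 0.9253 = 0.09068
  23: 1 × 0.098 × 0.9118 = 0.08936
  24: 1 × 0.109 × 0.9051 = 0.09866
  25: 1 × 0.097 × 0.8869 = 0.08603
  26: 1 × 0.084 × 0.8776 = 0.07372
Sum = 0.68876
NRR = 0.49020 × 0.68876 = 0.33763
An NRR under 1 implies long-run decline under these rates.

0.338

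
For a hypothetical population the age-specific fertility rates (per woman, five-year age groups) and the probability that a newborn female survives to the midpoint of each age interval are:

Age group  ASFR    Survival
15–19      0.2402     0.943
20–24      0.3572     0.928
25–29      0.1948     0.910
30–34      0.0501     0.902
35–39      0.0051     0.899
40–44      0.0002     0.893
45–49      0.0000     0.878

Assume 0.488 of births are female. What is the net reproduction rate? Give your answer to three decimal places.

1.916

Proportion female at birth = 0.488.
Per-age-group product (5 × ASFR × survival probability):
  15–19: 5 × 0.2402 × 0.943 = 1.13254
  20–24: 5 × 0.3572 × 0.928 = 1.65741
  25–29: 5 × 0.1948 × 0.910 = 0.88634
  30–34: 5 × 0.0501 × 0.902 = 0.22595
  35–39: 5 × 0.0051 × 0.899 = 0.02292
  40–44: 5 × 0.0002 × 0.893 = 0.00089
  45–49: 5 × 0.0000 × 0.878 = 0.00000
Sum = 3.92605
NRR = 0.488 × 3.92605 = 1.91591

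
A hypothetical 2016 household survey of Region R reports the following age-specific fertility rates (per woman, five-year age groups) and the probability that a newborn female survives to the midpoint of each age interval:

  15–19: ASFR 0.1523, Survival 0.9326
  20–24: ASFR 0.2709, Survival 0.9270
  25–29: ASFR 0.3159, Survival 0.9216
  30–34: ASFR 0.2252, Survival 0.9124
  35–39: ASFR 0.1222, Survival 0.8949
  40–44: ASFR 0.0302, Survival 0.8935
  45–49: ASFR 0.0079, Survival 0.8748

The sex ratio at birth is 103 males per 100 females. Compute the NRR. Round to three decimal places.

2.544

Proportion female at birth = 100 / (100 + 103) = 0.49261.
Each age group contributes 5 × ASFR × survival:
  15–19: 5 × 0.1523 × 0.9326 = 0.71017
  20–24: 5 × 0.2709 × 0.9270 = 1.25562
  25–29: 5 × 0.3159 × 0.9216 = 1.45567
  30–34: 5 × 0.2252 × 0.9124 = 1.02736
  35–39: 5 × 0.1222 × 0.8949 = 0.54678
  40–44: 5 × 0.0302 × 0.8935 = 0.13492
  45–49: 5 × 0.0079 × 0.8748 = 0.03455
Sum = 5.16507
NRR = 0.49261 × 5.16507 = 2.54437
NRR > 1, so each generation more than replaces itself.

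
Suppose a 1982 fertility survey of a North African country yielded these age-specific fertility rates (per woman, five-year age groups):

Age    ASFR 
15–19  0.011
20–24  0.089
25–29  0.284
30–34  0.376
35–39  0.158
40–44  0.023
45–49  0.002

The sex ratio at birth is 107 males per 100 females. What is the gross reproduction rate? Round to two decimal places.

2.28

Proportion female at birth = 100 / (100 + 107) = 0.48309.
Sum of ASFRs = 0.011 + 0.089 + 0.284 + 0.376 + 0.158 + 0.023 + 0.002 = 0.943
TFR = 5 × 0.943 = 4.715
GRR = 0.48309 × 4.715 = 2.27777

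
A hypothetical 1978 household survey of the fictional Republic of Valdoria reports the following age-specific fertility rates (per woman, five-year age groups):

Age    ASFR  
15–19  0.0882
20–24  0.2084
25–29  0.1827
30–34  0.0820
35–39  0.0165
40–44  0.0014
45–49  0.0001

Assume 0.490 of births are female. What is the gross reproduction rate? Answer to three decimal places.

Proportion female at birth = 0.490.
Sum of ASFRs = 0.0882 + 0.2084 + 0.1827 + 0.0820 + 0.0165 + 0.0014 + 0.0001 = 0.5793
TFR = 5 × 0.5793 = 2.8965
GRR = 0.490 × 2.8965 = 1.41929

1.419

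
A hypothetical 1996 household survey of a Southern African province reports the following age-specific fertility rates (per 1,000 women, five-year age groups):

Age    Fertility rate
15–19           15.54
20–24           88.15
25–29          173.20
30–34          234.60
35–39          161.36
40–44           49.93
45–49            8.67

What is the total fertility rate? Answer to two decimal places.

3.66

Sum of ASFRs = 15.54 + 88.15 + 173.20 + 234.60 + 161.36 + 49.93 + 8.67 = 731.45
TFR = 5 × 731.45 / 1000 = 3.65725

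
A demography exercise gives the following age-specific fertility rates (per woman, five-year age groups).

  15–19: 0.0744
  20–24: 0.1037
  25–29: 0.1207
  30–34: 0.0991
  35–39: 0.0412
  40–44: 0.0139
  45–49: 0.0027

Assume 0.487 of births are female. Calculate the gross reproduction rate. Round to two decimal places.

Proportion female at birth = 0.487.
Sum of ASFRs = 0.0744 + 0.1037 + 0.1207 + 0.0991 + 0.0412 + 0.0139 + 0.0027 = 0.4557
TFR = 5 × 0.4557 = 2.2785
GRR = 0.487 × 2.2785 = 1.10963

1.11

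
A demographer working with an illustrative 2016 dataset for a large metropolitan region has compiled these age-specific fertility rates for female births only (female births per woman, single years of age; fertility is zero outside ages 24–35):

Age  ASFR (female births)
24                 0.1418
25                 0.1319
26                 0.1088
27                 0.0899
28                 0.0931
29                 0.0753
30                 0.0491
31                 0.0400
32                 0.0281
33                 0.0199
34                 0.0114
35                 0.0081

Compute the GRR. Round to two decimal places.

Sum of female ASFRs = 0.1418 + 0.1319 + 0.1088 + 0.0899 + 0.0931 + 0.0753 + 0.0491 + 0.0400 + 0.0281 + 0.0199 + 0.0114 + 0.0081 = 0.7974
GRR = 0.7974

0.80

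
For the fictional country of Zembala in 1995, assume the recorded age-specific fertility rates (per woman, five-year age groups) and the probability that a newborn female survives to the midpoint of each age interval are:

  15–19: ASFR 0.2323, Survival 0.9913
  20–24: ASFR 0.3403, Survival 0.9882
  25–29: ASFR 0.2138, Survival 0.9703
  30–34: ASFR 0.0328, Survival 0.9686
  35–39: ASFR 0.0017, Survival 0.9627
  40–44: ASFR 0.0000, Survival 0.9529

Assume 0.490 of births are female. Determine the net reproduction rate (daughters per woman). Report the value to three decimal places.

1.978

Proportion female at birth = 0.490.
Weighting each age-specific rate by interval width and survival:
  15–19: 5 × 0.2323 × 0.9913 = 1.15139
  20–24: 5 × 0.3403 × 0.9882 = 1.68142
  25–29: 5 × 0.2138 × 0.9703 = 1.03725
  30–34: 5 × 0.0328 × 0.9686 = 0.15885
  35–39: 5 × 0.0017 × 0.9627 = 0.00818
  40–44: 5 × 0.0000 × 0.9529 = 0.00000
Sum = 4.03709
NRR = 0.490 × 4.03709 = 1.97817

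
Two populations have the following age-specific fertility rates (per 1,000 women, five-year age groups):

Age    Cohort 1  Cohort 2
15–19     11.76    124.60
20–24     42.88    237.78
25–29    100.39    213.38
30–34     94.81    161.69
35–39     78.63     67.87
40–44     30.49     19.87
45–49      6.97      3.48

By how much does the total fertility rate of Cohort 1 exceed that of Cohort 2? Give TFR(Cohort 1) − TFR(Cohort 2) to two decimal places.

-2.31

Cohort 1:
  Sum of ASFRs = 11.76 + 42.88 + 100.39 + 94.81 + 78.63 + 30.49 + 6.97 = 365.93
  TFR = 5 × 365.93 / 1000 = 1.82965
Cohort 2:
  Sum of ASFRs = 124.60 + 237.78 + 213.38 + 161.69 + 67.87 + 19.87 + 3.48 = 828.67
  TFR = 5 × 828.67 / 1000 = 4.14335
Difference = 1.82965 − 4.14335 = -2.3137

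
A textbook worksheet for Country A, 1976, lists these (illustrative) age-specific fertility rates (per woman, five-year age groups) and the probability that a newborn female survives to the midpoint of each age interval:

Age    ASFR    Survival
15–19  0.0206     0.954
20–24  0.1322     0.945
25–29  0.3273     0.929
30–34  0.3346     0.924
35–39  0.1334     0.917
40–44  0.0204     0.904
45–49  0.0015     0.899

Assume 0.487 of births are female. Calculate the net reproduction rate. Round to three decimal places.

2.191

Proportion female at birth = 0.487.
Per-age-group product (5 × ASFR × survival probability):
  15–19: 5 × 0.0206 × 0.954 = 0.09826
  20–24: 5 × 0.1322 × 0.945 = 0.62465
  25–29: 5 × 0.3273 × 0.929 = 1.52031
  30–34: 5 × 0.3346 × 0.924 = 1.54585
  35–39: 5 × 0.1334 × 0.917 = 0.61164
  40–44: 5 × 0.0204 × 0.904 = 0.09221
  45–49: 5 × 0.0015 × 0.899 = 0.00674
Sum = 4.49966
NRR = 0.487 × 4.49966 = 2.19133
NRR > 1, so each generation more than replaces itself.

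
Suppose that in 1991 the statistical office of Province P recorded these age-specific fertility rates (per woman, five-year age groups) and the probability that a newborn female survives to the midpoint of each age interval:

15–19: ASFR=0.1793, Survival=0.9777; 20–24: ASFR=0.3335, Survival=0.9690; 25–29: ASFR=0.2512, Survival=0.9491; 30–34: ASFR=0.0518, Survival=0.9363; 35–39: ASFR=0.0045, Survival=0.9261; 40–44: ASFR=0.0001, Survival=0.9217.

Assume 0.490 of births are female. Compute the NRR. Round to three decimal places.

Proportion female at birth = 0.490.
Weighting each age-specific rate by interval width and survival:
  15–19: 5 × 0.1793 × 0.9777 = 0.87651
  20–24: 5 × 0.3335 × 0.9690 = 1.61581
  25–29: 5 × 0.2512 × 0.9491 = 1.19207
  30–34: 5 × 0.0518 × 0.9363 = 0.24250
  35–39: 5 × 0.0045 × 0.9261 = 0.02084
  40–44: 5 × 0.0001 × 0.9217 = 0.00046
Sum = 3.94819
NRR = 0.490 × 3.94819 = 1.93461

1.935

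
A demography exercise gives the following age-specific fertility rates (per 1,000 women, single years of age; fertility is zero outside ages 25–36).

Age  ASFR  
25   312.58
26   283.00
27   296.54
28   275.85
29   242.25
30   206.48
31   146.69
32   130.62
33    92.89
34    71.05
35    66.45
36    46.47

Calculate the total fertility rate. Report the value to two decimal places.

Sum of ASFRs = 312.58 + 283.00 + 296.54 + 275.85 + 242.25 + 206.48 + 146.69 + 130.62 + 92.89 + 71.05 + 66.45 + 46.47 = 2170.87
TFR = 2170.87 / 1000 = 2.17087

2.17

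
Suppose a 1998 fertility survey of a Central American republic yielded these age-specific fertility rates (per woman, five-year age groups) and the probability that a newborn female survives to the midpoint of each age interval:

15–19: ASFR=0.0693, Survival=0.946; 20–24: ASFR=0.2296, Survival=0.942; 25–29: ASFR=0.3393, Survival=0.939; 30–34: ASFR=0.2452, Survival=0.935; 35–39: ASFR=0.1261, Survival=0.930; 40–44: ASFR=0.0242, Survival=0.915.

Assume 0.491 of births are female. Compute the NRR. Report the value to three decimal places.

Proportion female at birth = 0.491.
Per-age-group product (5 × ASFR × survival probability):
  15–19: 5 × 0.0693 × 0.946 = 0.32779
  20–24: 5 × 0.2296 × 0.942 = 1.08142
  25–29: 5 × 0.3393 × 0.939 = 1.59301
  30–34: 5 × 0.2452 × 0.935 = 1.14631
  35–39: 5 × 0.1261 × 0.930 = 0.58637
  40–44: 5 × 0.0242 × 0.915 = 0.11072
Sum = 4.84562
NRR = 0.491 × 4.84562 = 2.37920

2.379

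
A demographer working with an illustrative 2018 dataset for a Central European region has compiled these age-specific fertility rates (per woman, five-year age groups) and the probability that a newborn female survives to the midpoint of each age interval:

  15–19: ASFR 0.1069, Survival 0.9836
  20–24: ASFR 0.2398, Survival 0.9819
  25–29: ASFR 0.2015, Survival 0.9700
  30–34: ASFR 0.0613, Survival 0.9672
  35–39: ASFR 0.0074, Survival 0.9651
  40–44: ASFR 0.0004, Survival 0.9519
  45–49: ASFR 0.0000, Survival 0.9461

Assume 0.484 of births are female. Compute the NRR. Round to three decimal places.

Proportion female at birth = 0.484.
Weighting each age-specific rate by interval width and survival:
  15–19: 5 × 0.1069 × 0.9836 = 0.52573
  20–24: 5 × 0.2398 × 0.9819 = 1.17730
  25–29: 5 × 0.2015 × 0.9700 = 0.97728
  30–34: 5 × 0.0613 × 0.9672 = 0.29645
  35–39: 5 × 0.0074 × 0.9651 = 0.03571
  40–44: 5 × 0.0004 × 0.9519 = 0.00190
  45–49: 5 × 0.0000 × 0.9461 = 0.00000
Sum = 3.01437
NRR = 0.484 × 3.01437 = 1.45896
NRR > 1, so each generation more than replaces itself.

1.459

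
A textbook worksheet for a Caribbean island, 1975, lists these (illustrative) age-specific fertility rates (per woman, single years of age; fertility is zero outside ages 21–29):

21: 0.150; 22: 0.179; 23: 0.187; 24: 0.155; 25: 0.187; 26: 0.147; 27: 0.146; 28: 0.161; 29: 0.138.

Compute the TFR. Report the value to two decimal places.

1.45

Sum of ASFRs = 0.150 + 0.179 + 0.187 + 0.155 + 0.187 + 0.147 + 0.146 + 0.161 + 0.138 = 1.450
TFR = 1.45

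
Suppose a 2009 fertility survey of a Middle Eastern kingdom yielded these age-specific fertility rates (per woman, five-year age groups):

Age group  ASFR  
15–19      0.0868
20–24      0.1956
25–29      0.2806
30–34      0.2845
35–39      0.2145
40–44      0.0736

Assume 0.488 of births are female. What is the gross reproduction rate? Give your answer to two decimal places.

2.77

Proportion female at birth = 0.488.
Sum of ASFRs = 0.0868 + 0.1956 + 0.2806 + 0.2845 + 0.2145 + 0.0736 = 1.1356
TFR = 5 × 1.1356 = 5.678
GRR = 0.488 × 5.678 = 2.77086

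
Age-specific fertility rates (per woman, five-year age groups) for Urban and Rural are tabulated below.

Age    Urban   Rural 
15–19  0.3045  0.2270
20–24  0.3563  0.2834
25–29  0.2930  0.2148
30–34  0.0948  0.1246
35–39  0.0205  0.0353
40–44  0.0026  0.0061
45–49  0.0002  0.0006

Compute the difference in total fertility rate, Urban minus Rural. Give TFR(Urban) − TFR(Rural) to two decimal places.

0.90

Urban:
  Sum of ASFRs = 0.3045 + 0.3563 + 0.2930 + 0.0948 + 0.0205 + 0.0026 + 0.0002 = 1.0719
  TFR = 5 × 1.0719 = 5.3595
Rural:
  Sum of ASFRs = 0.2270 + 0.2834 + 0.2148 + 0.1246 + 0.0353 + 0.0061 + 0.0006 = 0.8918
  TFR = 5 × 0.8918 = 4.459
Difference = 5.3595 − 4.459 = 0.9005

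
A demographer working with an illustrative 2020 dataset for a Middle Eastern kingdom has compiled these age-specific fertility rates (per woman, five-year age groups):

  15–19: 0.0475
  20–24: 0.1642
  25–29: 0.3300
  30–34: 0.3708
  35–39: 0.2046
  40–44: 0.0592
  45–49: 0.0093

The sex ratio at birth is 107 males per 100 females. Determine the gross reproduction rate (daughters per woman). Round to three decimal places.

2.864

Proportion female at birth = 100 / (100 + 107) = 0.48309.
Sum of ASFRs = 0.0475 + 0.1642 + 0.3300 + 0.3708 + 0.2046 + 0.0592 + 0.0093 = 1.1856
TFR = 5 × 1.1856 = 5.928
GRR = 0.48309 × 5.928 = 2.86376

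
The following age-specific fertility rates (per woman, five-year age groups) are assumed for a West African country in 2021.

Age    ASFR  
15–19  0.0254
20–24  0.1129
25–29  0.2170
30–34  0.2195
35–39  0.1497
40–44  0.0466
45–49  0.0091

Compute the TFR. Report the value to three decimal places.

3.901

Sum of ASFRs = 0.0254 + 0.1129 + 0.2170 + 0.2195 + 0.1497 + 0.0466 + 0.0091 = 0.7802
TFR = 5 × 0.7802 = 3.901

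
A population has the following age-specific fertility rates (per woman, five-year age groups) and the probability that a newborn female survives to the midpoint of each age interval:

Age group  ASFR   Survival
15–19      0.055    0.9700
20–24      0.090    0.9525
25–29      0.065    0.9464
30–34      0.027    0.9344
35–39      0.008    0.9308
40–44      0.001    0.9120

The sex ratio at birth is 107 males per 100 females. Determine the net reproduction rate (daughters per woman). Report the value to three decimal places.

0.566

Proportion female at birth = 100 / (100 + 107) = 0.48309.
Per-age-group product (5 × ASFR × survival probability):
  15–19: 5 × 0.055 × 0.9700 = 0.26675
  20–24: 5 × 0.090 × 0.9525 = 0.42863
  25–29: 5 × 0.065 × 0.9464 = 0.30758
  30–34: 5 × 0.027 × 0.9344 = 0.12614
  35–39: 5 × 0.008 × 0.9308 = 0.03723
  40–44: 5 × 0.001 × 0.9120 = 0.00456
Sum = 1.17089
NRR = 0.48309 × 1.17089 = 0.56565
An NRR under 1 implies long-run decline under these rates.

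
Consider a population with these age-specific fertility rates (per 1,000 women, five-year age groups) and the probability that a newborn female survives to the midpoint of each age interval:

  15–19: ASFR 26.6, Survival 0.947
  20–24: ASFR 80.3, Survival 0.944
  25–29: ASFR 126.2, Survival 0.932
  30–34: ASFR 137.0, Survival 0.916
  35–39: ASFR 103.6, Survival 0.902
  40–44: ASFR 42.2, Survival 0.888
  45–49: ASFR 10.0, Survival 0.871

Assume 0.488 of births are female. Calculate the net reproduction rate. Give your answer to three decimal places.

Proportion female at birth = 0.488.
Each age group contributes 5 × ASFR × survival:
  15–19: 5 × 26.6/1000 × 0.947 = 0.12595
  20–24: 5 × 80.3/1000 × 0.944 = 0.37902
  25–29: 5 × 126.2/1000 × 0.932 = 0.58809
  30–34: 5 × 137.0/1000 × 0.916 = 0.62746
  35–39: 5 × 103.6/1000 × 0.902 = 0.46724
  40–44: 5 × 42.2/1000 × 0.888 = 0.18737
  45–49: 5 × 10.0/1000 × 0.871 = 0.04355
Sum = 2.41868
NRR = 0.488 × 2.41868 = 1.18032
NRR > 1, so each generation more than replaces itself.

1.180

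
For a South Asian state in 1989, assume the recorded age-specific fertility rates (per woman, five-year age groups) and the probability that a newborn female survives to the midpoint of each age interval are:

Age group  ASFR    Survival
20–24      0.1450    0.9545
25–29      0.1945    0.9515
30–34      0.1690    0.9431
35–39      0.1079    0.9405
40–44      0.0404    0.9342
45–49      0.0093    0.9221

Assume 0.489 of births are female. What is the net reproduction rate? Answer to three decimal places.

Proportion female at birth = 0.489.
Each age group contributes 5 × ASFR × survival:
  20–24: 5 × 0.1450 × 0.9545 = 0.69201
  25–29: 5 × 0.1945 × 0.9515 = 0.92533
  30–34: 5 × 0.1690 × 0.9431 = 0.79692
  35–39: 5 × 0.1079 × 0.9405 = 0.50740
  40–44: 5 × 0.0404 × 0.9342 = 0.18871
  45–49: 5 × 0.0093 × 0.9221 = 0.04288
Sum = 3.15325
NRR = 0.489 × 3.15325 = 1.54194
NRR > 1, so each generation more than replaces itself.

1.542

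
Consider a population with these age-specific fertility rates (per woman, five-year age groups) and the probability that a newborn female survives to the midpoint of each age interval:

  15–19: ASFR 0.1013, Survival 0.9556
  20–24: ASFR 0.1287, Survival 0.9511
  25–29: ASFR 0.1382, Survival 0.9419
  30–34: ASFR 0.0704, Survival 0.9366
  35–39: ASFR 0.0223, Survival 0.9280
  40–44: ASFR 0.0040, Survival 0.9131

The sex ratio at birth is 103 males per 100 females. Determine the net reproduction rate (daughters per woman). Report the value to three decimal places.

Proportion female at birth = 100 / (100 + 103) = 0.49261.
Weighting each age-specific rate by interval width and survival:
  15–19: 5 × 0.1013 × 0.9556 = 0.48401
  20–24: 5 × 0.1287 × 0.9511 = 0.61203
  25–29: 5 × 0.1382 × 0.9419 = 0.65085
  30–34: 5 × 0.0704 × 0.9366 = 0.32968
  35–39: 5 × 0.0223 × 0.9280 = 0.10347
  40–44: 5 × 0.0040 × 0.9131 = 0.01826
Sum = 2.19830
NRR = 0.49261 × 2.19830 = 1.08290
NRR > 1, so each generation more than replaces itself.

1.083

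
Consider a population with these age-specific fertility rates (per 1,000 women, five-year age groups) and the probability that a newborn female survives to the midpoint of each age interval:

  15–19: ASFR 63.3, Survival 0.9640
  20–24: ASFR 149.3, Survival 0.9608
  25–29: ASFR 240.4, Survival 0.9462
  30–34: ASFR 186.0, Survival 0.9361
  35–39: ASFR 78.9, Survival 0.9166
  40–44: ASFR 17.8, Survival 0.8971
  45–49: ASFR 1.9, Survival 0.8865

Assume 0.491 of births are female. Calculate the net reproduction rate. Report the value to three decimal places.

Proportion female at birth = 0.491.
Weighting each age-specific rate by interval width and survival:
  15–19: 5 × 63.3/1000 × 0.9640 = 0.30511
  20–24: 5 × 149.3/1000 × 0.9608 = 0.71724
  25–29: 5 × 240.4/1000 × 0.9462 = 1.13733
  30–34: 5 × 186.0/1000 × 0.9361 = 0.87057
  35–39: 5 × 78.9/1000 × 0.9166 = 0.36160
  40–44: 5 × 17.8/1000 × 0.8971 = 0.07984
  45–49: 5 × 1.9/1000 × 0.8865 = 0.00842
Sum = 3.48011
NRR = 0.491 × 3.48011 = 1.70873

1.709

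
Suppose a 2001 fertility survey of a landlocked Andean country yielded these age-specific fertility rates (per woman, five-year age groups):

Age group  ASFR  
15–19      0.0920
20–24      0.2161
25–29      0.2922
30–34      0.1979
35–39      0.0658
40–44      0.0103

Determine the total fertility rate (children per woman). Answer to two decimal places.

4.37

Sum of ASFRs = 0.0920 + 0.2161 + 0.2922 + 0.1979 + 0.0658 + 0.0103 = 0.8743
TFR = 5 × 0.8743 = 4.3715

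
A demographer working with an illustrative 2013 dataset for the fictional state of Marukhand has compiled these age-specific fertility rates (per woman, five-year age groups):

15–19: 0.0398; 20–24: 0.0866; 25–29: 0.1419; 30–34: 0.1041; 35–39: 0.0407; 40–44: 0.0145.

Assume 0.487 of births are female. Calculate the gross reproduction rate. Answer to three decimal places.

Proportion female at birth = 0.487.
Sum of ASFRs = 0.0398 + 0.0866 + 0.1419 + 0.1041 + 0.0407 + 0.0145 = 0.4276
TFR = 5 × 0.4276 = 2.138
GRR = 0.487 × 2.138 = 1.04121

1.041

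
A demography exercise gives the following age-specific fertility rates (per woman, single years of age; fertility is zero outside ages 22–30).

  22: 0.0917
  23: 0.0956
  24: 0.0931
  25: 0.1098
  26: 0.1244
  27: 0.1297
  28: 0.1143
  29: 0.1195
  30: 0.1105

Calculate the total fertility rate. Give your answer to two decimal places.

0.99

Sum of ASFRs = 0.0917 + 0.0956 + 0.0931 + 0.1098 + 0.1244 + 0.1297 + 0.1143 + 0.1195 + 0.1105 = 0.9886
TFR = 0.9886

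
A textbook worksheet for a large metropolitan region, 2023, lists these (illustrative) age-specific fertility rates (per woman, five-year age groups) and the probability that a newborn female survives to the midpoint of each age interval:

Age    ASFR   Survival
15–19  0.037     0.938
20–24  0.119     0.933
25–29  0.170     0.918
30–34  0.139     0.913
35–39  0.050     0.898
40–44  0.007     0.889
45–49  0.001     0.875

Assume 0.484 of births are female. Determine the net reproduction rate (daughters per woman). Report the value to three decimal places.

1.163

Proportion female at birth = 0.484.
Survival-weighted fertility by age (5·fₓ·Sₓ):
  15–19: 5 × 0.037 × 0.938 = 0.17353
  20–24: 5 × 0.119 × 0.933 = 0.55514
  25–29: 5 × 0.170 × 0.918 = 0.78030
  30–34: 5 × 0.139 × 0.913 = 0.63454
  35–39: 5 × 0.050 × 0.898 = 0.22450
  40–44: 5 × 0.007 × 0.889 = 0.03112
  45–49: 5 × 0.001 × 0.875 = 0.00438
Sum = 2.40351
NRR = 0.484 × 2.40351 = 1.16330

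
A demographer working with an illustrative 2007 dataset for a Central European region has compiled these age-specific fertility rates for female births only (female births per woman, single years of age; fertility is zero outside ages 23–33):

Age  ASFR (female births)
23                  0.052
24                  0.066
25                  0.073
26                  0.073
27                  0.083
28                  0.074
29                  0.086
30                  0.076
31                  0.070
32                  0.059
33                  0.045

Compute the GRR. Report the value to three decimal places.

Sum of female ASFRs = 0.052 + 0.066 + 0.073 + 0.073 + 0.083 + 0.074 + 0.086 + 0.076 + 0.070 + 0.059 + 0.045 = 0.757
GRR = 0.757

0.757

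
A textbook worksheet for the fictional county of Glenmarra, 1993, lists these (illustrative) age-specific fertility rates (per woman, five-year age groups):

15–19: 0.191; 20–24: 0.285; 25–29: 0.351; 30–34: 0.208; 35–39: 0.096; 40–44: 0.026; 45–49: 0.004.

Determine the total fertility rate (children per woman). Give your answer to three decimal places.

Sum of ASFRs = 0.191 + 0.285 + 0.351 + 0.208 + 0.096 + 0.026 + 0.004 = 1.161
TFR = 5 × 1.161 = 5.805

5.805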